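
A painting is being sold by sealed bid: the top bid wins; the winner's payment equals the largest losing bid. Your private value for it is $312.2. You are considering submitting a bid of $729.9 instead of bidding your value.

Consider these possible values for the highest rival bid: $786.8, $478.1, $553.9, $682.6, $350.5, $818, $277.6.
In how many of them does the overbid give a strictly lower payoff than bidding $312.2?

4

The deviation hurts exactly when the highest competing bid lies strictly between $312.2 and $729.9 — overbidding then wins at a price above your value.
$786.8: above both → same outcome either way.
$478.1: inside the interval → strictly worse (loss $165.9).
$553.9: inside the interval → strictly worse (loss $241.7).
$682.6: inside the interval → strictly worse (loss $370.4).
$350.5: inside the interval → strictly worse (loss $38.3).
$818: above both → same outcome either way.
$277.6: below both → same outcome either way.
Count: 4.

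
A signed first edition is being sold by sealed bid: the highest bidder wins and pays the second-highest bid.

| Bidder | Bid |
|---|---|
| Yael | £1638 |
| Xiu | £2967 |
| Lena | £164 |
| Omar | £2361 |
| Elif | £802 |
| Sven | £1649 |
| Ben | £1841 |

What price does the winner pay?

Highest bid: Xiu at £2967, so Xiu wins.
Second-highest bid: Omar at £2361 — that is the price the winner pays.

£2361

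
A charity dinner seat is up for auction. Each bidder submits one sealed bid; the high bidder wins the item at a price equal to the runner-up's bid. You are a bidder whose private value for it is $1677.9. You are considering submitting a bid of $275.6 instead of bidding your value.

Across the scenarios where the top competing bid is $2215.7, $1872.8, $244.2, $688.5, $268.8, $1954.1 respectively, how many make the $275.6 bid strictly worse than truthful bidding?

1

The deviation hurts exactly when the highest competing bid lies strictly between $275.6 and $1677.9 — underbidding then forfeits a profitable win.
$2215.7: above both → same outcome either way.
$1872.8: above both → same outcome either way.
$244.2: below both → same outcome either way.
$688.5: inside the interval → strictly worse (loss $989.4).
$268.8: below both → same outcome either way.
$1954.1: above both → same outcome either way.
Count: 1.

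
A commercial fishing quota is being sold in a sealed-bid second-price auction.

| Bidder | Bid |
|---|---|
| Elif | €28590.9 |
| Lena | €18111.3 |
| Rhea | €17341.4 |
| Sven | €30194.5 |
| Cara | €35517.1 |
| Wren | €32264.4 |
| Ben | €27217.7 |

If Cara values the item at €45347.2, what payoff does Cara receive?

€13082.8

Highest bid: Cara at €35517.1, so Cara wins.
Second-highest bid: Wren at €32264.4 — that is the price the winner pays.
Cara's payoff = value − price = €45347.2 − €32264.4 = €13082.8.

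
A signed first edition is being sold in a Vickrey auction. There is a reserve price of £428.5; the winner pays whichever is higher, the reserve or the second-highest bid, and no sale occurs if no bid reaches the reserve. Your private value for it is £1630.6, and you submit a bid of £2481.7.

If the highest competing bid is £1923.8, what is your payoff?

Your bid £2481.7 is the highest and exceeds the reserve.
Price = max(second-highest bid, reserve) = max(£1923.8, £428.5) = £1923.8.
Payoff = £1630.6 − £1923.8 = −£293.2.

−£293.2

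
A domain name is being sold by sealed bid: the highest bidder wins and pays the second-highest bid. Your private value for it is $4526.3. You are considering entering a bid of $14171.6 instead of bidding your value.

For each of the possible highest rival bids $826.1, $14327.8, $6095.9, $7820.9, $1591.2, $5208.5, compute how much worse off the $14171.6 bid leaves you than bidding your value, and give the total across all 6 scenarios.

The deviation costs you only when the competing bid falls strictly between $4526.3 and $14171.6; elsewhere both bids give the same outcome.
$826.1: outcomes coincide → loss $0.
$14327.8: outcomes coincide → loss $0.
$6095.9: truthful payoff $0, deviation payoff −$1569.6 → loss $1569.6.
$7820.9: truthful payoff $0, deviation payoff −$3294.6 → loss $3294.6.
$1591.2: outcomes coincide → loss $0.
$5208.5: truthful payoff $0, deviation payoff −$682.2 → loss $682.2.
Total loss = $1569.6 + $3294.6 + $682.2 = $5546.4.

$5546.4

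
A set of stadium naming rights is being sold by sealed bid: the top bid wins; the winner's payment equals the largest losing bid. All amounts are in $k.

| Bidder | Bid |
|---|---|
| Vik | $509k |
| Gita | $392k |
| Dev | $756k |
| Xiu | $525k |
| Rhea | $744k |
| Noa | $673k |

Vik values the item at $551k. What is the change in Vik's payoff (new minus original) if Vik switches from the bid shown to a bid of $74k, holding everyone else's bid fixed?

$0k

The highest bid among the other bidders is $756k; Vik's bid doesn't change that.
Original bid $509k: Vik is not highest (top rival bid is $756k); payoff $0k.
Alternative bid $74k: Vik is not highest (top rival bid is $756k); payoff $0k.
Change in payoff = $0k − ($0k) = $0k.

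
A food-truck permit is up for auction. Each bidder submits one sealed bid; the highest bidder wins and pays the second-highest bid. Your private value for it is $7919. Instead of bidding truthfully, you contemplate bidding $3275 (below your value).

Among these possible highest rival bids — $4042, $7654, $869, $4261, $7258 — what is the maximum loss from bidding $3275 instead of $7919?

$4042: truthful gives $3877, deviation gives $0 → loss $3877.
$7654: truthful gives $265, deviation gives $0 → loss $265.
$869: same outcome either way → loss $0.
$4261: truthful gives $3658, deviation gives $0 → loss $3658.
$7258: truthful gives $661, deviation gives $0 → loss $661.
Maximum loss: $3877.

$3877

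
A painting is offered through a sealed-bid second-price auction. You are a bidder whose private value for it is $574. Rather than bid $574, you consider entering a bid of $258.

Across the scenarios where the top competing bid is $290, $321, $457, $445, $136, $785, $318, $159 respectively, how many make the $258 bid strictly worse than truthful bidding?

5

The deviation hurts exactly when the highest competing bid lies strictly between $258 and $574 — underbidding then forfeits a profitable win.
$290: inside the interval → strictly worse (loss $284).
$321: inside the interval → strictly worse (loss $253).
$457: inside the interval → strictly worse (loss $117).
$445: inside the interval → strictly worse (loss $129).
$136: below both → same outcome either way.
$785: above both → same outcome either way.
$318: inside the interval → strictly worse (loss $256).
$159: below both → same outcome either way.
Count: 5.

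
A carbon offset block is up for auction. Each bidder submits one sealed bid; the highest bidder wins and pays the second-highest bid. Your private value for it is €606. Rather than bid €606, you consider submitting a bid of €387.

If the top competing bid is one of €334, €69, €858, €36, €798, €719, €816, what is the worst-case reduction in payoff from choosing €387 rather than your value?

€0

€334: same outcome either way → loss €0.
€69: same outcome either way → loss €0.
€858: same outcome either way → loss €0.
€36: same outcome either way → loss €0.
€798: same outcome either way → loss €0.
€719: same outcome either way → loss €0.
€816: same outcome either way → loss €0.
Maximum loss: €0.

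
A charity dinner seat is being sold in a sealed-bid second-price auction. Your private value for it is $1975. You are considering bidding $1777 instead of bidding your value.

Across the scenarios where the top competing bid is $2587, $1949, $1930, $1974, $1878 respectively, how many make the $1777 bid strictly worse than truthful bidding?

4

The deviation hurts exactly when the highest competing bid lies strictly between $1777 and $1975 — underbidding then forfeits a profitable win.
$2587: above both → same outcome either way.
$1949: inside the interval → strictly worse (loss $26).
$1930: inside the interval → strictly worse (loss $45).
$1974: inside the interval → strictly worse (loss $1).
$1878: inside the interval → strictly worse (loss $97).
Count: 4.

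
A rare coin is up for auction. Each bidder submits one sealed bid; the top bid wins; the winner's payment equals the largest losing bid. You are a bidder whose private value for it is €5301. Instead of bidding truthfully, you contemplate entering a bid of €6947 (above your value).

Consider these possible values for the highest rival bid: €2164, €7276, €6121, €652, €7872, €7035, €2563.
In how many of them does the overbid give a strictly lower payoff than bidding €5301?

1

The deviation hurts exactly when the highest competing bid lies strictly between €5301 and €6947 — overbidding then wins at a price above your value.
€2164: below both → same outcome either way.
€7276: above both → same outcome either way.
€6121: inside the interval → strictly worse (loss €820).
€652: below both → same outcome either way.
€7872: above both → same outcome either way.
€7035: above both → same outcome either way.
€2563: below both → same outcome either way.
Count: 1.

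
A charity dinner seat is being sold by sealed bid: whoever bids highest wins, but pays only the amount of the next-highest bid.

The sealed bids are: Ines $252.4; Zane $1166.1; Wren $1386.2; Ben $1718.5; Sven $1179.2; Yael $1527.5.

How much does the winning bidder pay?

Highest bid: Ben at $1718.5, so Ben wins.
Second-highest bid: Yael at $1527.5 — that is the price the winner pays.

$1527.5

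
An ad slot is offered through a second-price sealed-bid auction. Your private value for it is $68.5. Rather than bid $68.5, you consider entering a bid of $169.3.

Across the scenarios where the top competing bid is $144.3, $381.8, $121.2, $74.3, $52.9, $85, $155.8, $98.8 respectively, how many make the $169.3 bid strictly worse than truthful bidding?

6

The deviation hurts exactly when the highest competing bid lies strictly between $68.5 and $169.3 — overbidding then wins at a price above your value.
$144.3: inside the interval → strictly worse (loss $75.8).
$381.8: above both → same outcome either way.
$121.2: inside the interval → strictly worse (loss $52.7).
$74.3: inside the interval → strictly worse (loss $5.8).
$52.9: below both → same outcome either way.
$85: inside the interval → strictly worse (loss $16.5).
$155.8: inside the interval → strictly worse (loss $87.3).
$98.8: inside the interval → strictly worse (loss $30.3).
Count: 6.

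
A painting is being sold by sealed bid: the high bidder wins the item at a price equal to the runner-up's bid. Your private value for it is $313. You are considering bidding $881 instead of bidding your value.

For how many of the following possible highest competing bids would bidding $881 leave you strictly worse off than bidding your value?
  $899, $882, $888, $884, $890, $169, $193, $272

0

The deviation hurts exactly when the highest competing bid lies strictly between $313 and $881 — overbidding then wins at a price above your value.
$899: above both → same outcome either way.
$882: above both → same outcome either way.
$888: above both → same outcome either way.
$884: above both → same outcome either way.
$890: above both → same outcome either way.
$169: below both → same outcome either way.
$193: below both → same outcome either way.
$272: below both → same outcome either way.
Count: 0.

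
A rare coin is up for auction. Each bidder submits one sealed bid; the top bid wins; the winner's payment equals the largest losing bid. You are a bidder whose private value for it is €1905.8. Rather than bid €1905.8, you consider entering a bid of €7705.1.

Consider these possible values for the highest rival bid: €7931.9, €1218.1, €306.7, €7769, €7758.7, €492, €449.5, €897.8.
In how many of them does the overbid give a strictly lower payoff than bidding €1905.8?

The deviation hurts exactly when the highest competing bid lies strictly between €1905.8 and €7705.1 — overbidding then wins at a price above your value.
€7931.9: above both → same outcome either way.
€1218.1: below both → same outcome either way.
€306.7: below both → same outcome either way.
€7769: above both → same outcome either way.
€7758.7: above both → same outcome either way.
€492: below both → same outcome either way.
€449.5: below both → same outcome either way.
€897.8: below both → same outcome either way.
Count: 0.

0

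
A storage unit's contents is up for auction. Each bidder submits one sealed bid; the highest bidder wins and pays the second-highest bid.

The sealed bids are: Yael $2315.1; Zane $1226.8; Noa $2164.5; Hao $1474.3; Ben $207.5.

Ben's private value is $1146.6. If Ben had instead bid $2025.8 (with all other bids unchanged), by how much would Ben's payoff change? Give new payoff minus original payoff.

$0

The highest bid among the other bidders is $2315.1; Ben's bid doesn't change that.
Original bid $207.5: Ben is not highest (top rival bid is $2315.1); payoff $0.
Alternative bid $2025.8: Ben is not highest (top rival bid is $2315.1); payoff $0.
Change in payoff = $0 − ($0) = $0.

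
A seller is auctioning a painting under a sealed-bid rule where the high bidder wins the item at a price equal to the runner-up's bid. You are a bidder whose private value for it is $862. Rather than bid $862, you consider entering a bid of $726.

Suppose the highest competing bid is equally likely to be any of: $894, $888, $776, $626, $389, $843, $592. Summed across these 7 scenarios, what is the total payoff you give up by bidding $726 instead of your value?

$105

The deviation costs you only when the competing bid falls strictly between $726 and $862; elsewhere both bids give the same outcome.
$894: outcomes coincide → loss $0.
$888: outcomes coincide → loss $0.
$776: truthful payoff $86, deviation payoff $0 → loss $86.
$626: outcomes coincide → loss $0.
$389: outcomes coincide → loss $0.
$843: truthful payoff $19, deviation payoff $0 → loss $19.
$592: outcomes coincide → loss $0.
Total loss = $86 + $19 = $105.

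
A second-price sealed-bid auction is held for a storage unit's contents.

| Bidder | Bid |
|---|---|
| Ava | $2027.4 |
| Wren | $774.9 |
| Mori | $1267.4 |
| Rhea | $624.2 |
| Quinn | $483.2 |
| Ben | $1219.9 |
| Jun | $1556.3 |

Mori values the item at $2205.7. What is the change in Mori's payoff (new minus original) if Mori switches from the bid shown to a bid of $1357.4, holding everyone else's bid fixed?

$0

The highest bid among the other bidders is $2027.4; Mori's bid doesn't change that.
Original bid $1267.4: Mori is not highest (top rival bid is $2027.4); payoff $0.
Alternative bid $1357.4: Mori is not highest (top rival bid is $2027.4); payoff $0.
Change in payoff = $0 − ($0) = $0.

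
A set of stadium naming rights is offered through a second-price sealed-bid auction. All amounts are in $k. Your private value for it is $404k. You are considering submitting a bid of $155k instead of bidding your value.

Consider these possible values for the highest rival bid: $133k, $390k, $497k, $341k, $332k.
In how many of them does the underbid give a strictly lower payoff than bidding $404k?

The deviation hurts exactly when the highest competing bid lies strictly between $155k and $404k — underbidding then forfeits a profitable win.
$133k: below both → same outcome either way.
$390k: inside the interval → strictly worse (loss $14k).
$497k: above both → same outcome either way.
$341k: inside the interval → strictly worse (loss $63k).
$332k: inside the interval → strictly worse (loss $72k).
Count: 3.

3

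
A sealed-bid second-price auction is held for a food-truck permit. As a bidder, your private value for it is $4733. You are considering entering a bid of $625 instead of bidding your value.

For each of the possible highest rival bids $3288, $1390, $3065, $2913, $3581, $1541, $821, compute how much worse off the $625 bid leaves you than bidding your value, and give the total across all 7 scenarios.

The deviation costs you only when the competing bid falls strictly between $625 and $4733; elsewhere both bids give the same outcome.
$3288: truthful payoff $1445, deviation payoff $0 → loss $1445.
$1390: truthful payoff $3343, deviation payoff $0 → loss $3343.
$3065: truthful payoff $1668, deviation payoff $0 → loss $1668.
$2913: truthful payoff $1820, deviation payoff $0 → loss $1820.
$3581: truthful payoff $1152, deviation payoff $0 → loss $1152.
$1541: truthful payoff $3192, deviation payoff $0 → loss $3192.
$821: truthful payoff $3912, deviation payoff $0 → loss $3912.
Total loss = $1445 + $3343 + $1668 + $1820 + $1152 + $3192 + $3912 = $16532.

$16532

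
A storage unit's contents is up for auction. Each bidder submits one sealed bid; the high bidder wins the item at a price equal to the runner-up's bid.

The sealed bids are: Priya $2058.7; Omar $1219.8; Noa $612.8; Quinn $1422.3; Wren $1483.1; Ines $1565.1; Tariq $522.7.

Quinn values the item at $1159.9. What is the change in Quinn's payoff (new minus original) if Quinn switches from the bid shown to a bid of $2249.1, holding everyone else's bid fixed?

−$898.8

The highest bid among the other bidders is $2058.7; Quinn's bid doesn't change that.
Original bid $1422.3: Quinn is not highest (top rival bid is $2058.7); payoff $0.
Alternative bid $2249.1: Quinn is highest, pays the top rival bid $2058.7; payoff $1159.9 − $2058.7 = −$898.8.
Change in payoff = −$898.8 − ($0) = −$898.8.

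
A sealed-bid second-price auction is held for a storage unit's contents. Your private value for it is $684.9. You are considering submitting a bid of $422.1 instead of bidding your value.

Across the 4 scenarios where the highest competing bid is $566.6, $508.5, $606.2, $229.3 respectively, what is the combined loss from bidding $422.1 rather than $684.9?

$373.4

The deviation costs you only when the competing bid falls strictly between $422.1 and $684.9; elsewhere both bids give the same outcome.
$566.6: truthful payoff $118.3, deviation payoff $0 → loss $118.3.
$508.5: truthful payoff $176.4, deviation payoff $0 → loss $176.4.
$606.2: truthful payoff $78.7, deviation payoff $0 → loss $78.7.
$229.3: outcomes coincide → loss $0.
Total loss = $118.3 + $176.4 + $78.7 = $373.4.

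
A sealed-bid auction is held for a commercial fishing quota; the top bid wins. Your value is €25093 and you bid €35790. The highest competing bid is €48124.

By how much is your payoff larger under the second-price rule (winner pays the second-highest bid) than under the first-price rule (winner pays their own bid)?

Your bid €35790 is below €48124, so you lose under either rule.
Payoff is €0 in both cases; difference = €0.

€0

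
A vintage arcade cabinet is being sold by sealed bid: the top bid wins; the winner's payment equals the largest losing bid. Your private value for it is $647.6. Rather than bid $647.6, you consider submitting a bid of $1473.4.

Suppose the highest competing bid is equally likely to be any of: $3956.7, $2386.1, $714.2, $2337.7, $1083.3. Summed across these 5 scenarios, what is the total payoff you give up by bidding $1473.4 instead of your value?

The deviation costs you only when the competing bid falls strictly between $647.6 and $1473.4; elsewhere both bids give the same outcome.
$3956.7: outcomes coincide → loss $0.
$2386.1: outcomes coincide → loss $0.
$714.2: truthful payoff $0, deviation payoff −$66.6 → loss $66.6.
$2337.7: outcomes coincide → loss $0.
$1083.3: truthful payoff $0, deviation payoff −$435.7 → loss $435.7.
Total loss = $66.6 + $435.7 = $502.3.
In a second-price auction your bid sets only whether you win, not what you pay, so bidding your true value is weakly dominant.

$502.3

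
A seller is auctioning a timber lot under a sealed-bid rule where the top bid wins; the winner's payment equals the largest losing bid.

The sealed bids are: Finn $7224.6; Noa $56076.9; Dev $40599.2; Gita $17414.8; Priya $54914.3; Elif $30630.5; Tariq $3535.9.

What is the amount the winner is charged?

$54914.3

Highest bid: Noa at $56076.9, so Noa wins.
Second-highest bid: Priya at $54914.3 — that is the price the winner pays.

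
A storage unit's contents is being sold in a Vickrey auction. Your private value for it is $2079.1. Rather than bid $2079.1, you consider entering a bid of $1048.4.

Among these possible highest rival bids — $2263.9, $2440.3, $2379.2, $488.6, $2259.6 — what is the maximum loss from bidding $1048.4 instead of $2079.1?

$2263.9: same outcome either way → loss $0.
$2440.3: same outcome either way → loss $0.
$2379.2: same outcome either way → loss $0.
$488.6: same outcome either way → loss $0.
$2259.6: same outcome either way → loss $0.
Maximum loss: $0.

$0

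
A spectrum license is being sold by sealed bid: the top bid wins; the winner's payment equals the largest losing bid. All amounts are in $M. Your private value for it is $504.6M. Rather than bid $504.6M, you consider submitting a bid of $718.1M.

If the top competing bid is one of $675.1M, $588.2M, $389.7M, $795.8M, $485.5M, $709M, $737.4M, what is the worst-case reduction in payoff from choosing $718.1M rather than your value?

$204.4M

$675.1M: truthful gives $0M, deviation gives −$170.5M → loss $170.5M.
$588.2M: truthful gives $0M, deviation gives −$83.6M → loss $83.6M.
$389.7M: same outcome either way → loss $0M.
$795.8M: same outcome either way → loss $0M.
$485.5M: same outcome either way → loss $0M.
$709M: truthful gives $0M, deviation gives −$204.4M → loss $204.4M.
$737.4M: same outcome either way → loss $0M.
Maximum loss: $204.4M.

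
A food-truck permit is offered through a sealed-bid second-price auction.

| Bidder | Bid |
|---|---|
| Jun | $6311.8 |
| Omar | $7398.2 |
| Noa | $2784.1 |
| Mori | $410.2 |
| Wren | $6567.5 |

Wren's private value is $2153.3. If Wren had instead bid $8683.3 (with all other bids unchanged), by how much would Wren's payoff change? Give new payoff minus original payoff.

The highest bid among the other bidders is $7398.2; Wren's bid doesn't change that.
Original bid $6567.5: Wren is not highest (top rival bid is $7398.2); payoff $0.
Alternative bid $8683.3: Wren is highest, pays the top rival bid $7398.2; payoff $2153.3 − $7398.2 = −$5244.9.
Change in payoff = −$5244.9 − ($0) = −$5244.9.

−$5244.9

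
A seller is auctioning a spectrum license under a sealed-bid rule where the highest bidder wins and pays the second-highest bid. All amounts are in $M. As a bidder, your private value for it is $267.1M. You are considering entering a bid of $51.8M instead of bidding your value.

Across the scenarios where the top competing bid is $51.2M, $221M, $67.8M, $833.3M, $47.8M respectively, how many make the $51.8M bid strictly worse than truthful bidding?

2

The deviation hurts exactly when the highest competing bid lies strictly between $51.8M and $267.1M — underbidding then forfeits a profitable win.
$51.2M: below both → same outcome either way.
$221M: inside the interval → strictly worse (loss $46.1M).
$67.8M: inside the interval → strictly worse (loss $199.3M).
$833.3M: above both → same outcome either way.
$47.8M: below both → same outcome either way.
Count: 2.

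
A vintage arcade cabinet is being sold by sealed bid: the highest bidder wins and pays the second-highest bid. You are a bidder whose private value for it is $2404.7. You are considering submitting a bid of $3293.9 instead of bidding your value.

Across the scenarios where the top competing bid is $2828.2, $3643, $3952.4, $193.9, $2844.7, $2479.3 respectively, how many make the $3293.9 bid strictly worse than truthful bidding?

The deviation hurts exactly when the highest competing bid lies strictly between $2404.7 and $3293.9 — overbidding then wins at a price above your value.
$2828.2: inside the interval → strictly worse (loss $423.5).
$3643: above both → same outcome either way.
$3952.4: above both → same outcome either way.
$193.9: below both → same outcome either way.
$2844.7: inside the interval → strictly worse (loss $440).
$2479.3: inside the interval → strictly worse (loss $74.6).
Count: 3.

3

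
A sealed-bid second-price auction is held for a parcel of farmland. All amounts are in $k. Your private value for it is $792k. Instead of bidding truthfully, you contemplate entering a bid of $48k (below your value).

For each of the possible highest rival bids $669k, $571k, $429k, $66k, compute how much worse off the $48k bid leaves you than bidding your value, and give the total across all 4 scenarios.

The deviation costs you only when the competing bid falls strictly between $48k and $792k; elsewhere both bids give the same outcome.
$669k: truthful payoff $123k, deviation payoff $0k → loss $123k.
$571k: truthful payoff $221k, deviation payoff $0k → loss $221k.
$429k: truthful payoff $363k, deviation payoff $0k → loss $363k.
$66k: truthful payoff $726k, deviation payoff $0k → loss $726k.
Total loss = $123k + $221k + $363k + $726k = $1433k.

$1433k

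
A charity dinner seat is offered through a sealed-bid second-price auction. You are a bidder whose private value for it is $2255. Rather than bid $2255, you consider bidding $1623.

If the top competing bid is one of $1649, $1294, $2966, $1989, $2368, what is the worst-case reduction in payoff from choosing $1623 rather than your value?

$606

$1649: truthful gives $606, deviation gives $0 → loss $606.
$1294: same outcome either way → loss $0.
$2966: same outcome either way → loss $0.
$1989: truthful gives $266, deviation gives $0 → loss $266.
$2368: same outcome either way → loss $0.
Maximum loss: $606.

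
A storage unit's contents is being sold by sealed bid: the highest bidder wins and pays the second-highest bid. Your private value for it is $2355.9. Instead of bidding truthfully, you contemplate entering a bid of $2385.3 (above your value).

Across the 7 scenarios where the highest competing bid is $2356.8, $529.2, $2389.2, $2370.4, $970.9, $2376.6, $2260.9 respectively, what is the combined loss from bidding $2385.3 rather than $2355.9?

$36.1

The deviation costs you only when the competing bid falls strictly between $2355.9 and $2385.3; elsewhere both bids give the same outcome.
$2356.8: truthful payoff $0, deviation payoff −$0.9 → loss $0.9.
$529.2: outcomes coincide → loss $0.
$2389.2: outcomes coincide → loss $0.
$2370.4: truthful payoff $0, deviation payoff −$14.5 → loss $14.5.
$970.9: outcomes coincide → loss $0.
$2376.6: truthful payoff $0, deviation payoff −$20.7 → loss $20.7.
$2260.9: outcomes coincide → loss $0.
Total loss = $0.9 + $14.5 + $20.7 = $36.1.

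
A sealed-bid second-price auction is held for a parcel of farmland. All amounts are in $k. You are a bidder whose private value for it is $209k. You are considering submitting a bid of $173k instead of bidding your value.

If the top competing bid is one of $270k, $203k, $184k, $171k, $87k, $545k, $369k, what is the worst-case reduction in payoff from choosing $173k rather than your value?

$270k: same outcome either way → loss $0k.
$203k: truthful gives $6k, deviation gives $0k → loss $6k.
$184k: truthful gives $25k, deviation gives $0k → loss $25k.
$171k: same outcome either way → loss $0k.
$87k: same outcome either way → loss $0k.
$545k: same outcome either way → loss $0k.
$369k: same outcome either way → loss $0k.
Maximum loss: $25k.

$25k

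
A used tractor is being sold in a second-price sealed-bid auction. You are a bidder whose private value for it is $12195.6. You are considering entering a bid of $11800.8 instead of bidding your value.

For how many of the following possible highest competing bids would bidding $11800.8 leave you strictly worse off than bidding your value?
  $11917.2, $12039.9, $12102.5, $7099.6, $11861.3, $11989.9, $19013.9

5

The deviation hurts exactly when the highest competing bid lies strictly between $11800.8 and $12195.6 — underbidding then forfeits a profitable win.
$11917.2: inside the interval → strictly worse (loss $278.4).
$12039.9: inside the interval → strictly worse (loss $155.7).
$12102.5: inside the interval → strictly worse (loss $93.1).
$7099.6: below both → same outcome either way.
$11861.3: inside the interval → strictly worse (loss $334.3).
$11989.9: inside the interval → strictly worse (loss $205.7).
$19013.9: above both → same outcome either way.
Count: 5.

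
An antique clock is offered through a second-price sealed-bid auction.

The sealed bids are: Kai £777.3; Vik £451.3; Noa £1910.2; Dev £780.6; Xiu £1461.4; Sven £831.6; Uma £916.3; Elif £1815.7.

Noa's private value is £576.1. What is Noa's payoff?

Highest bid: Noa at £1910.2, so Noa wins.
Second-highest bid: Elif at £1815.7 — that is the price the winner pays.
Noa's payoff = value − price = £576.1 − £1815.7 = −£1239.6.

−£1239.6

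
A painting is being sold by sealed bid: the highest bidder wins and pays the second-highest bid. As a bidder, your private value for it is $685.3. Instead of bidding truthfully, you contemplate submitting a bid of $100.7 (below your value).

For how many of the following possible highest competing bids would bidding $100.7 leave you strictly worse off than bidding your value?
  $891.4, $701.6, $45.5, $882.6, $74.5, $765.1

0

The deviation hurts exactly when the highest competing bid lies strictly between $100.7 and $685.3 — underbidding then forfeits a profitable win.
$891.4: above both → same outcome either way.
$701.6: above both → same outcome either way.
$45.5: below both → same outcome either way.
$882.6: above both → same outcome either way.
$74.5: below both → same outcome either way.
$765.1: above both → same outcome either way.
Count: 0.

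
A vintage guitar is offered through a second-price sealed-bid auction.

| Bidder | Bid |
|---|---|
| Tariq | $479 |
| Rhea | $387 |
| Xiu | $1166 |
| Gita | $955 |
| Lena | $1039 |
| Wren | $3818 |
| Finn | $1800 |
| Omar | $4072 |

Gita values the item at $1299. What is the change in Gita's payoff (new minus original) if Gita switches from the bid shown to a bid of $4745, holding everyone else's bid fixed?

−$2773

The highest bid among the other bidders is $4072; Gita's bid doesn't change that.
Original bid $955: Gita is not highest (top rival bid is $4072); payoff $0.
Alternative bid $4745: Gita is highest, pays the top rival bid $4072; payoff $1299 − $4072 = −$2773.
Change in payoff = −$2773 − ($0) = −$2773.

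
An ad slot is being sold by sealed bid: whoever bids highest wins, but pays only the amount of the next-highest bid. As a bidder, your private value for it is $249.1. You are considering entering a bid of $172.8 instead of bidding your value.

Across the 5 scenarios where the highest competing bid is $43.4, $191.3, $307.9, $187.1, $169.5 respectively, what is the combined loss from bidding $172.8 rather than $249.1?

$119.8

The deviation costs you only when the competing bid falls strictly between $172.8 and $249.1; elsewhere both bids give the same outcome.
$43.4: outcomes coincide → loss $0.
$191.3: truthful payoff $57.8, deviation payoff $0 → loss $57.8.
$307.9: outcomes coincide → loss $0.
$187.1: truthful payoff $62, deviation payoff $0 → loss $62.
$169.5: outcomes coincide → loss $0.
Total loss = $57.8 + $62 = $119.8.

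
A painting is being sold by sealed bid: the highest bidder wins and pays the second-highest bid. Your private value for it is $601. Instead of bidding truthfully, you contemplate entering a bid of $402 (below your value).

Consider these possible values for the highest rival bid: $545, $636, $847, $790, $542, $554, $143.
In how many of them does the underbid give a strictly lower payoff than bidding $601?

The deviation hurts exactly when the highest competing bid lies strictly between $402 and $601 — underbidding then forfeits a profitable win.
$545: inside the interval → strictly worse (loss $56).
$636: above both → same outcome either way.
$847: above both → same outcome either way.
$790: above both → same outcome either way.
$542: inside the interval → strictly worse (loss $59).
$554: inside the interval → strictly worse (loss $47).
$143: below both → same outcome either way.
Count: 3.

3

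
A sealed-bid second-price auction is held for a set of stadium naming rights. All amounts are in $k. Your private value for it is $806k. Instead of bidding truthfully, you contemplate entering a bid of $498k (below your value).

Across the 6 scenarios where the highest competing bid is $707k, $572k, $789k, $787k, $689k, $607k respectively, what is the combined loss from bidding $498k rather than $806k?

$685k

The deviation costs you only when the competing bid falls strictly between $498k and $806k; elsewhere both bids give the same outcome.
$707k: truthful payoff $99k, deviation payoff $0k → loss $99k.
$572k: truthful payoff $234k, deviation payoff $0k → loss $234k.
$789k: truthful payoff $17k, deviation payoff $0k → loss $17k.
$787k: truthful payoff $19k, deviation payoff $0k → loss $19k.
$689k: truthful payoff $117k, deviation payoff $0k → loss $117k.
$607k: truthful payoff $199k, deviation payoff $0k → loss $199k.
Total loss = $99k + $234k + $17k + $19k + $117k + $199k = $685k.
Because the price is fixed by the runner-up's bid, deviating from your value can only change a good outcome into a bad one — never the reverse.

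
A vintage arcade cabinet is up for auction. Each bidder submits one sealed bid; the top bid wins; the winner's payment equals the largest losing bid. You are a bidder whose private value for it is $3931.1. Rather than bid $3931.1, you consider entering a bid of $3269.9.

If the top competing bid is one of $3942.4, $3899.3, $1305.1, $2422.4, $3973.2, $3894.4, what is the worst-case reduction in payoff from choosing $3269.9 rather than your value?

$36.7

$3942.4: same outcome either way → loss $0.
$3899.3: truthful gives $31.8, deviation gives $0 → loss $31.8.
$1305.1: same outcome either way → loss $0.
$2422.4: same outcome either way → loss $0.
$3973.2: same outcome either way → loss $0.
$3894.4: truthful gives $36.7, deviation gives $0 → loss $36.7.
Maximum loss: $36.7.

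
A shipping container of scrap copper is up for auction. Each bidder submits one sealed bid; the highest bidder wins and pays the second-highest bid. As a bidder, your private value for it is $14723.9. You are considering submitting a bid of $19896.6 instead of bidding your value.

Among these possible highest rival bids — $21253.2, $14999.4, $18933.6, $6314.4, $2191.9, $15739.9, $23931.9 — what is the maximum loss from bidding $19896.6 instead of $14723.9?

$21253.2: same outcome either way → loss $0.
$14999.4: truthful gives $0, deviation gives −$275.5 → loss $275.5.
$18933.6: truthful gives $0, deviation gives −$4209.7 → loss $4209.7.
$6314.4: same outcome either way → loss $0.
$2191.9: same outcome either way → loss $0.
$15739.9: truthful gives $0, deviation gives −$1016 → loss $1016.
$23931.9: same outcome either way → loss $0.
Maximum loss: $4209.7.

$4209.7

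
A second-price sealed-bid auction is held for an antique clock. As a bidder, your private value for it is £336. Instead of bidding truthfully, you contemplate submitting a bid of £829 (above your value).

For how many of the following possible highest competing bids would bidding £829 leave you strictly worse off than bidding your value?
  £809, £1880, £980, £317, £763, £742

3

The deviation hurts exactly when the highest competing bid lies strictly between £336 and £829 — overbidding then wins at a price above your value.
£809: inside the interval → strictly worse (loss £473).
£1880: above both → same outcome either way.
£980: above both → same outcome either way.
£317: below both → same outcome either way.
£763: inside the interval → strictly worse (loss £427).
£742: inside the interval → strictly worse (loss £406).
Count: 3.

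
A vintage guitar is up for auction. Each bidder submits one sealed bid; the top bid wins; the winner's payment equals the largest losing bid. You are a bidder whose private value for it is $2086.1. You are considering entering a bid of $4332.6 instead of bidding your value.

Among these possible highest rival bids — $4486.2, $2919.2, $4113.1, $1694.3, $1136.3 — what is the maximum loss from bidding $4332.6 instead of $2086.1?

$2027

$4486.2: same outcome either way → loss $0.
$2919.2: truthful gives $0, deviation gives −$833.1 → loss $833.1.
$4113.1: truthful gives $0, deviation gives −$2027 → loss $2027.
$1694.3: same outcome either way → loss $0.
$1136.3: same outcome either way → loss $0.
Maximum loss: $2027.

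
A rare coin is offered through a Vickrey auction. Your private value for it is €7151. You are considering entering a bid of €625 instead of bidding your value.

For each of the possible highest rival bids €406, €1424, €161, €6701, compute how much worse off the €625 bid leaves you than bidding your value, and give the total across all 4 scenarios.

€6177

The deviation costs you only when the competing bid falls strictly between €625 and €7151; elsewhere both bids give the same outcome.
€406: outcomes coincide → loss €0.
€1424: truthful payoff €5727, deviation payoff €0 → loss €5727.
€161: outcomes coincide → loss €0.
€6701: truthful payoff €450, deviation payoff €0 → loss €450.
Total loss = €5727 + €450 = €6177.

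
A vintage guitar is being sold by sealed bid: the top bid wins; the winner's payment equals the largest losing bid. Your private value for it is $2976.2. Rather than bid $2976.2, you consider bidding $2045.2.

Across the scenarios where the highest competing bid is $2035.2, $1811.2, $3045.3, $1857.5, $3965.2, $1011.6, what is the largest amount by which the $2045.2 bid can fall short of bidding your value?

$0

$2035.2: same outcome either way → loss $0.
$1811.2: same outcome either way → loss $0.
$3045.3: same outcome either way → loss $0.
$1857.5: same outcome either way → loss $0.
$3965.2: same outcome either way → loss $0.
$1011.6: same outcome either way → loss $0.
Maximum loss: $0.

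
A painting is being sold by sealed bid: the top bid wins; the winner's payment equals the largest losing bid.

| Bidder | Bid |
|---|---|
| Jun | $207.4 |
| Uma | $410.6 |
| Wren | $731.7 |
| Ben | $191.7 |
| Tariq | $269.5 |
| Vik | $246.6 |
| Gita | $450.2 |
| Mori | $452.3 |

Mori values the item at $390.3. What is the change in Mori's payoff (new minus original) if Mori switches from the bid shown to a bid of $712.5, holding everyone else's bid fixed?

The highest bid among the other bidders is $731.7; Mori's bid doesn't change that.
Original bid $452.3: Mori is not highest (top rival bid is $731.7); payoff $0.
Alternative bid $712.5: Mori is not highest (top rival bid is $731.7); payoff $0.
Change in payoff = $0 − ($0) = $0.

$0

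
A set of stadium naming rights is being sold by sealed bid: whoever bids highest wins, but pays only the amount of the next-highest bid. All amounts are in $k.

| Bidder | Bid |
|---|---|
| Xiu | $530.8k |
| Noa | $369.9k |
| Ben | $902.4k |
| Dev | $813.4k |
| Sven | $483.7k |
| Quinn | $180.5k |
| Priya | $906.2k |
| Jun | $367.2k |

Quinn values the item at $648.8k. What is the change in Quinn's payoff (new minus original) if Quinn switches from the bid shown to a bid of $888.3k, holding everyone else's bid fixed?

$0k

The highest bid among the other bidders is $906.2k; Quinn's bid doesn't change that.
Original bid $180.5k: Quinn is not highest (top rival bid is $906.2k); payoff $0k.
Alternative bid $888.3k: Quinn is not highest (top rival bid is $906.2k); payoff $0k.
Change in payoff = $0k − ($0k) = $0k.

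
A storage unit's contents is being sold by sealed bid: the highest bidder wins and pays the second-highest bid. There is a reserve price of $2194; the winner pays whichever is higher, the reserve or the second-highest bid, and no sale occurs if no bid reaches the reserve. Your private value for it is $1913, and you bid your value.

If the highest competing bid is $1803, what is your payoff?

Your bid $1913 is the highest bid but falls below the reserve $2194, so the item goes unsold. Payoff $0.

$0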